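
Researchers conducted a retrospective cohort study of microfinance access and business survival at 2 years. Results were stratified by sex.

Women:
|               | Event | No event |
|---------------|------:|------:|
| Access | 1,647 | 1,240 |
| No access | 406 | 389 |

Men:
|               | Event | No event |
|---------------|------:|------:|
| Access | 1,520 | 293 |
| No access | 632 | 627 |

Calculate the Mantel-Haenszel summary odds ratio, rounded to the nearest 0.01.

2.46

OR_MH = Σ(aᵢdᵢ/nᵢ) / Σ(bᵢcᵢ/nᵢ), where nᵢ is the stratum total.
Stratum 1 (Women): n = 3682; a·d/n = 1647·389/3682 = 174.0041; b·c/n = 1240·406/3682 = 136.7300
Stratum 2 (Men): n = 3072; a·d/n = 1520·627/3072 = 310.2344; b·c/n = 293·632/3072 = 60.2786
OR_MH = (174.0041 + 310.2344) / (136.7300 + 60.2786) = 484.2384 / 197.0087 = 2.45795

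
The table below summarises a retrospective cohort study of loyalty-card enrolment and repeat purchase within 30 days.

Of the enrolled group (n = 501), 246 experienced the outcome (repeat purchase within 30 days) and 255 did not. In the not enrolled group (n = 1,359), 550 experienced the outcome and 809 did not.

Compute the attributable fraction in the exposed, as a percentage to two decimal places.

17.58

From the description: a = 246, b = 255, c = 550, d = 809.
Risk in exposed = 246/501 = 0.49102; risk in unexposed = 550/1359 = 0.40471.
RR = 0.49102/0.40471 = 1.21326
AR% = (RR − 1)/RR × 100 = (1.21326 − 1)/1.21326 × 100 = 17.5775%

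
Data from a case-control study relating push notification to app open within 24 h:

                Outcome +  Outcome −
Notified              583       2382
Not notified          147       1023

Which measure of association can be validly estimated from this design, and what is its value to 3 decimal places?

1.703

Cells: a = 583, b = 2382, c = 147, d = 1023.
This is a case-control study: participants were sampled on outcome status, so risks in the source population cannot be estimated directly — relative risk is not valid here. The odds ratio is the appropriate measure.
OR = (a·d)/(b·c) = (583 × 1023) / (2382 × 147) = 596409 / 350154 = 1.70328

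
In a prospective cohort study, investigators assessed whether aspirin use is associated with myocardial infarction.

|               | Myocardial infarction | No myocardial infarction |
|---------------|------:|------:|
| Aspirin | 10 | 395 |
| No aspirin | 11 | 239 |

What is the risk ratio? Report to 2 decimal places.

Cells: a = 10, b = 395, c = 11, d = 239.
Risk in exposed = 10/405 = 0.02469; risk in unexposed = 11/250 = 0.04400.
RR = 0.02469 / 0.04400 = 0.56117
The risk is 44% lower among the exposed than among the unexposed.

0.56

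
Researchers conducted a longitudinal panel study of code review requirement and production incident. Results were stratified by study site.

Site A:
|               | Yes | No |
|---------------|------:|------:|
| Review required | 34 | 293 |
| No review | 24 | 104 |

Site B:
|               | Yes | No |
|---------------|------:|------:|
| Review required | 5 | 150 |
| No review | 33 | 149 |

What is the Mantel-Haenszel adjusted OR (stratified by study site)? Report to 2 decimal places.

OR_MH = Σ(aᵢdᵢ/nᵢ) / Σ(bᵢcᵢ/nᵢ), where nᵢ is the stratum total.
Stratum 1 (Site A): n = 455; a·d/n = 34·104/455 = 7.7714; b·c/n = 293·24/455 = 15.4549
Stratum 2 (Site B): n = 337; a·d/n = 5·149/337 = 2.2107; b·c/n = 150·33/337 = 14.6884
OR_MH = (7.7714 + 2.2107) / (15.4549 + 14.6884) = 9.9821 / 30.1434 = 0.33115

0.33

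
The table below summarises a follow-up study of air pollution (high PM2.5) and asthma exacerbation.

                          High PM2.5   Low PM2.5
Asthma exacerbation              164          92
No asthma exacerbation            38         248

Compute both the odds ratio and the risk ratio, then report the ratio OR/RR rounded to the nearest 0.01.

Reading the table with exposure as columns: a = 164 (High PM2.5, case), b = 38 (High PM2.5, non-case), c = 92 (Low PM2.5, case), d = 248.
OR = (164·248)/(38·92) = 40672/3496 = 11.63387
Risk in exposed = 164/202 = 0.81188; risk in unexposed = 92/340 = 0.27059; RR = 3.00043
OR/RR = 11.63387 / 3.00043 = 3.87740
The outcome is not rare, so the OR lies further from 1 than the RR.

3.88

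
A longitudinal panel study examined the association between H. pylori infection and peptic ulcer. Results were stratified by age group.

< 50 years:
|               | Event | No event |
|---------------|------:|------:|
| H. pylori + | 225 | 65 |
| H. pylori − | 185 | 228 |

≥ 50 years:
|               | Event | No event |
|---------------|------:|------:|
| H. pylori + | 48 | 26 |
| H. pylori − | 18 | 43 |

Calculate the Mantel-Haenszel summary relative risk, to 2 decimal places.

1.79

RR_MH = Σ(aᵢ·n₀ᵢ/nᵢ) / Σ(cᵢ·n₁ᵢ/nᵢ), with n₁ᵢ = aᵢ+bᵢ (exposed), n₀ᵢ = cᵢ+dᵢ (unexposed), nᵢ = n₁ᵢ+n₀ᵢ.
Stratum 1 (< 50 years): n₁ = 290, n₀ = 413, n = 703; a·n₀/n = 225·413/703 = 132.1835; c·n₁/n = 185·290/703 = 76.3158
Stratum 2 (≥ 50 years): n₁ = 74, n₀ = 61, n = 135; a·n₀/n = 48·61/135 = 21.6889; c·n₁/n = 18·74/135 = 9.8667
RR_MH = (132.1835 + 21.6889) / (76.3158 + 9.8667) = 153.8724 / 86.1825 = 1.78543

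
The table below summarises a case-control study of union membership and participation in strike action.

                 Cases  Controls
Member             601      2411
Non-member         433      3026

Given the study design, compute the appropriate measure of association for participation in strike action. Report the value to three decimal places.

Cells: a = 601, b = 2411, c = 433, d = 3026.
This is a case-control study: participants were sampled on outcome status, so risks in the source population cannot be estimated directly — relative risk is not valid here. The odds ratio is the appropriate measure.
OR = (a·d)/(b·c) = (601 × 3026) / (2411 × 433) = 1818626 / 1043963 = 1.74204

1.742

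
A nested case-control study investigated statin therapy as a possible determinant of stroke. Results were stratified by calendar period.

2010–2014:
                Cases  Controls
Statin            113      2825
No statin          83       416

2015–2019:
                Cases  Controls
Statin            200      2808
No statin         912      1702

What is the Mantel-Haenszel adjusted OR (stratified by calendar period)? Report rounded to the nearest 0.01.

OR_MH = Σ(aᵢdᵢ/nᵢ) / Σ(bᵢcᵢ/nᵢ), where nᵢ is the stratum total.
Stratum 1 (2010–2014): n = 3437; a·d/n = 113·416/3437 = 13.6770; b·c/n = 2825·83/3437 = 68.2208
Stratum 2 (2015–2019): n = 5622; a·d/n = 200·1702/5622 = 60.5478; b·c/n = 2808·912/5622 = 455.5133
OR_MH = (13.6770 + 60.5478) / (68.2208 + 455.5133) = 74.2249 / 523.7342 = 0.14172

0.14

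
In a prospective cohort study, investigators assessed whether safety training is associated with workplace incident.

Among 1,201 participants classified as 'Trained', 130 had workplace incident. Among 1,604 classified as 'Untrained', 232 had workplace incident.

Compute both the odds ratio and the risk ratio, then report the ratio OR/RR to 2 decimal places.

0.96

From the description: a = 130, b = 1071, c = 232, d = 1372.
OR = (130·1372)/(1071·232) = 178360/248472 = 0.71783
Risk in exposed = 130/1201 = 0.10824; risk in unexposed = 232/1604 = 0.14464; RR = 0.74837
OR/RR = 0.71783 / 0.74837 = 0.95919
The outcome is not rare, so the OR lies further from 1 than the RR.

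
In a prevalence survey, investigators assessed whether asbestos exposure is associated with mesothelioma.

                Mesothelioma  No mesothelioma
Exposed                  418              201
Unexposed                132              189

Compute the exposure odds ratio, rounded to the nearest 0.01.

2.98

Cells: a = 418, b = 201, c = 132, d = 189.
OR = (a·d)/(b·c) = (418 × 189) / (201 × 132) = 79002 / 26532 = 2.97761
The odds of mesothelioma are about 2.98 times as high in the exposed group.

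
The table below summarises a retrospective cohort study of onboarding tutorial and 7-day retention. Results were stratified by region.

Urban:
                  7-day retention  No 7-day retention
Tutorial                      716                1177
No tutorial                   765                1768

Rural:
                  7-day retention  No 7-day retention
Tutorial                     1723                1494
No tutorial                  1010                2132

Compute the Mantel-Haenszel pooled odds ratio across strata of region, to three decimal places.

1.960

OR_MH = Σ(aᵢdᵢ/nᵢ) / Σ(bᵢcᵢ/nᵢ), where nᵢ is the stratum total.
Stratum 1 (Urban): n = 4426; a·d/n = 716·1768/4426 = 286.0117; b·c/n = 1177·765/4426 = 203.4354
Stratum 2 (Rural): n = 6359; a·d/n = 1723·2132/6359 = 577.6751; b·c/n = 1494·1010/6359 = 237.2920
OR_MH = (286.0117 + 577.6751) / (203.4354 + 237.2920) = 863.6869 / 440.7274 = 1.95968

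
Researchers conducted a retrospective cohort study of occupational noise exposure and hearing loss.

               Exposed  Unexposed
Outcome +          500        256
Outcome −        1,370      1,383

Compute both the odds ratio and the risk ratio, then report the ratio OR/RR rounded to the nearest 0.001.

Reading the table with exposure as columns: a = 500 (Exposed, case), b = 1370 (Exposed, non-case), c = 256 (Unexposed, case), d = 1383.
OR = (500·1383)/(1370·256) = 691500/350720 = 1.97166
Risk in exposed = 500/1870 = 0.26738; risk in unexposed = 256/1639 = 0.15619; RR = 1.71186
OR/RR = 1.97166 / 1.71186 = 1.15177
The outcome is not rare, so the OR lies further from 1 than the RR.

1.152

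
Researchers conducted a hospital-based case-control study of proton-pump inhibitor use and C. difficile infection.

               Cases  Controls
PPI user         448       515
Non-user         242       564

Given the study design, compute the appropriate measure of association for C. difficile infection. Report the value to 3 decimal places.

Cells: a = 448, b = 515, c = 242, d = 564.
This is a hospital-based case-control study: participants were sampled on outcome status, so risks in the source population cannot be estimated directly — relative risk is not valid here. The odds ratio is the appropriate measure.
OR = (a·d)/(b·c) = (448 × 564) / (515 × 242) = 252672 / 124630 = 2.02738

2.027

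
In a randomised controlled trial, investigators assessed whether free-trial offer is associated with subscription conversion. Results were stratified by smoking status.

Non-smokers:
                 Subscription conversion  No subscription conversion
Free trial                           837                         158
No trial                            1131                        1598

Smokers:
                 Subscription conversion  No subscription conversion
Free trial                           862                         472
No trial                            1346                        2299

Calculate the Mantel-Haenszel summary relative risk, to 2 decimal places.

RR_MH = Σ(aᵢ·n₀ᵢ/nᵢ) / Σ(cᵢ·n₁ᵢ/nᵢ), with n₁ᵢ = aᵢ+bᵢ (exposed), n₀ᵢ = cᵢ+dᵢ (unexposed), nᵢ = n₁ᵢ+n₀ᵢ.
Stratum 1 (Non-smokers): n₁ = 995, n₀ = 2729, n = 3724; a·n₀/n = 837·2729/3724 = 613.3655; c·n₁/n = 1131·995/3724 = 302.1872
Stratum 2 (Smokers): n₁ = 1334, n₀ = 3645, n = 4979; a·n₀/n = 862·3645/4979 = 631.0484; c·n₁/n = 1346·1334/4979 = 360.6274
RR_MH = (613.3655 + 631.0484) / (302.1872 + 360.6274) = 1244.4139 / 662.8146 = 1.87747

1.88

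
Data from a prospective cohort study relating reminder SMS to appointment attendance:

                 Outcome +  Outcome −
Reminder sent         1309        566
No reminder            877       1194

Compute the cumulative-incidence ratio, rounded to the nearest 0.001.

1.649

Cells: a = 1309, b = 566, c = 877, d = 1194.
Risk in exposed = 1309/1875 = 0.69813; risk in unexposed = 877/2071 = 0.42347.
RR = 0.69813 / 0.42347 = 1.64861
The risk among the exposed is 1.65 times that among the unexposed.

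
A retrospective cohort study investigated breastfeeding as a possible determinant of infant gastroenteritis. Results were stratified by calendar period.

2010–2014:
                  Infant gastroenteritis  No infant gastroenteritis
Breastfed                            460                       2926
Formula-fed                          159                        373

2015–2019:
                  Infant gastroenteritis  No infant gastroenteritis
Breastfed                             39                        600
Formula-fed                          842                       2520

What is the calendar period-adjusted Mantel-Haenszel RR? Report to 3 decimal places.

RR_MH = Σ(aᵢ·n₀ᵢ/nᵢ) / Σ(cᵢ·n₁ᵢ/nᵢ), with n₁ᵢ = aᵢ+bᵢ (exposed), n₀ᵢ = cᵢ+dᵢ (unexposed), nᵢ = n₁ᵢ+n₀ᵢ.
Stratum 1 (2010–2014): n₁ = 3386, n₀ = 532, n = 3918; a·n₀/n = 460·532/3918 = 62.4604; c·n₁/n = 159·3386/3918 = 137.4104
Stratum 2 (2015–2019): n₁ = 639, n₀ = 3362, n = 4001; a·n₀/n = 39·3362/4001 = 32.7713; c·n₁/n = 842·639/4001 = 134.4759
RR_MH = (62.4604 + 32.7713) / (137.4104 + 134.4759) = 95.2317 / 271.8863 = 0.35026

0.350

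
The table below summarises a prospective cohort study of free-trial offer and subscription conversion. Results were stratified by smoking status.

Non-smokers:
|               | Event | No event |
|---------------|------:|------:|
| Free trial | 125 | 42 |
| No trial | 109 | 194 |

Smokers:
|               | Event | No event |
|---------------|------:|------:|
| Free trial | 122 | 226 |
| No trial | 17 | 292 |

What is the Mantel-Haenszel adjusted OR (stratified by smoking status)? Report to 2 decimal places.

6.79

OR_MH = Σ(aᵢdᵢ/nᵢ) / Σ(bᵢcᵢ/nᵢ), where nᵢ is the stratum total.
Stratum 1 (Non-smokers): n = 470; a·d/n = 125·194/470 = 51.5957; b·c/n = 42·109/470 = 9.7404
Stratum 2 (Smokers): n = 657; a·d/n = 122·292/657 = 54.2222; b·c/n = 226·17/657 = 5.8478
OR_MH = (51.5957 + 54.2222) / (9.7404 + 5.8478) = 105.8180 / 15.5882 = 6.78833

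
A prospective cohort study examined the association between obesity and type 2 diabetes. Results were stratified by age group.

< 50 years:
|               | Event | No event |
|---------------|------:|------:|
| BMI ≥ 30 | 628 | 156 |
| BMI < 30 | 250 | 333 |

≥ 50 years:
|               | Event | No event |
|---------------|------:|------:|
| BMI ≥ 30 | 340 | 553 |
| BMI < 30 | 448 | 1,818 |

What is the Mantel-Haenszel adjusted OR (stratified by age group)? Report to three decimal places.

3.260

OR_MH = Σ(aᵢdᵢ/nᵢ) / Σ(bᵢcᵢ/nᵢ), where nᵢ is the stratum total.
Stratum 1 (< 50 years): n = 1367; a·d/n = 628·333/1367 = 152.9802; b·c/n = 156·250/1367 = 28.5296
Stratum 2 (≥ 50 years): n = 3159; a·d/n = 340·1818/3159 = 195.6695; b·c/n = 553·448/3159 = 78.4248
OR_MH = (152.9802 + 195.6695) / (28.5296 + 78.4248) = 348.6498 / 106.9544 = 3.25980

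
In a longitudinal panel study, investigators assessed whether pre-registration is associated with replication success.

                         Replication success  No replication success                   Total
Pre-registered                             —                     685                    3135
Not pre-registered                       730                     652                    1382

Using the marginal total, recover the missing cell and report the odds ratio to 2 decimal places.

3.19

The missing cell is in the exposed row: 3135 − 685 = 2450.
So a = 2450, b = 685, c = 730, d = 652.
OR = (a·d)/(b·c) = (2450 × 652) / (685 × 730) = 1597400 / 500050 = 3.19448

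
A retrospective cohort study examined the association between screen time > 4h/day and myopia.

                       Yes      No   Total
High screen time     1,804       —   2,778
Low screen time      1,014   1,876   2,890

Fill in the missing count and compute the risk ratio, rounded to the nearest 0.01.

The missing cell is in the exposed row: 2778 − 1804 = 974.
So a = 1804, b = 974, c = 1014, d = 1876.
RR = [a/(a+b)] / [c/(c+d)] = (1804/2778) / (1014/2890) = 0.64939/0.35087 = 1.85082

1.85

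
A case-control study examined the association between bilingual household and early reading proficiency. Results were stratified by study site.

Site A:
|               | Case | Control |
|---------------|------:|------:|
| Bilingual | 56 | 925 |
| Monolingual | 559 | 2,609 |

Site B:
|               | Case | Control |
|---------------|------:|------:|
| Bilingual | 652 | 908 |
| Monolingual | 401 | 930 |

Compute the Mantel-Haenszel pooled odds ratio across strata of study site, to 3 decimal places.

OR_MH = Σ(aᵢdᵢ/nᵢ) / Σ(bᵢcᵢ/nᵢ), where nᵢ is the stratum total.
Stratum 1 (Site A): n = 4149; a·d/n = 56·2609/4149 = 35.2143; b·c/n = 925·559/4149 = 124.6264
Stratum 2 (Site B): n = 2891; a·d/n = 652·930/2891 = 209.7406; b·c/n = 908·401/2891 = 125.9453
OR_MH = (35.2143 + 209.7406) / (124.6264 + 125.9453) = 244.9548 / 250.5718 = 0.97758

0.978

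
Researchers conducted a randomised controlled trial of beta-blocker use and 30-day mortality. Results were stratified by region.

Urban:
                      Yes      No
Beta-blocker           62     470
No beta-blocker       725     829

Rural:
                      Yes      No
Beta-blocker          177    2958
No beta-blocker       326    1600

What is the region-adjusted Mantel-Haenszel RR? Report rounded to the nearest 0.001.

0.294

RR_MH = Σ(aᵢ·n₀ᵢ/nᵢ) / Σ(cᵢ·n₁ᵢ/nᵢ), with n₁ᵢ = aᵢ+bᵢ (exposed), n₀ᵢ = cᵢ+dᵢ (unexposed), nᵢ = n₁ᵢ+n₀ᵢ.
Stratum 1 (Urban): n₁ = 532, n₀ = 1554, n = 2086; a·n₀/n = 62·1554/2086 = 46.1879; c·n₁/n = 725·532/2086 = 184.8993
Stratum 2 (Rural): n₁ = 3135, n₀ = 1926, n = 5061; a·n₀/n = 177·1926/5061 = 67.3586; c·n₁/n = 326·3135/5061 = 201.9384
RR_MH = (46.1879 + 67.3586) / (184.8993 + 201.9384) = 113.5465 / 386.8377 = 0.29353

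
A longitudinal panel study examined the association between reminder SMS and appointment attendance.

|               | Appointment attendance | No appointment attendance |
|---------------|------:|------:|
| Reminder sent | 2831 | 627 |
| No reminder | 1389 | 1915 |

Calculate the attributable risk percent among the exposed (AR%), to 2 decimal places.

48.65

Cells: a = 2831, b = 627, c = 1389, d = 1915.
Risk in exposed = 2831/3458 = 0.81868; risk in unexposed = 1389/3304 = 0.42040.
RR = 0.81868/0.42040 = 1.94739
AR% = (RR − 1)/RR × 100 = (1.94739 − 1)/1.94739 × 100 = 48.6492%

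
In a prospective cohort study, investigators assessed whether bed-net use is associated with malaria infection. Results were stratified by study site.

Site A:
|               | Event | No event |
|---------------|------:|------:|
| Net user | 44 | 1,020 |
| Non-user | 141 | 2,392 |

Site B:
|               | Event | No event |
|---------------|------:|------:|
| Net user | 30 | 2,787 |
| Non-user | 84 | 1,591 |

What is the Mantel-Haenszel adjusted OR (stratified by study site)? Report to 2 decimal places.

0.43

OR_MH = Σ(aᵢdᵢ/nᵢ) / Σ(bᵢcᵢ/nᵢ), where nᵢ is the stratum total.
Stratum 1 (Site A): n = 3597; a·d/n = 44·2392/3597 = 29.2599; b·c/n = 1020·141/3597 = 39.9833
Stratum 2 (Site B): n = 4492; a·d/n = 30·1591/4492 = 10.6256; b·c/n = 2787·84/4492 = 52.1167
OR_MH = (29.2599 + 10.6256) / (39.9833 + 52.1167) = 39.8855 / 92.1000 = 0.43307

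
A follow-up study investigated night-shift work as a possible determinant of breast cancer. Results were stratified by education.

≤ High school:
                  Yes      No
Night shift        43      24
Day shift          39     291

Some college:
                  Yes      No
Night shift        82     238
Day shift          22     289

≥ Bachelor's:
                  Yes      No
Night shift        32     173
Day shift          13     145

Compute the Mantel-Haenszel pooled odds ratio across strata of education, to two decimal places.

4.86

OR_MH = Σ(aᵢdᵢ/nᵢ) / Σ(bᵢcᵢ/nᵢ), where nᵢ is the stratum total.
Stratum 1 (≤ High school): n = 397; a·d/n = 43·291/397 = 31.5189; b·c/n = 24·39/397 = 2.3577
Stratum 2 (Some college): n = 631; a·d/n = 82·289/631 = 37.5563; b·c/n = 238·22/631 = 8.2979
Stratum 3 (≥ Bachelor's): n = 363; a·d/n = 32·145/363 = 12.7824; b·c/n = 173·13/363 = 6.1956
OR_MH = (31.5189 + 37.5563 + 12.7824) / (2.3577 + 8.2979 + 6.1956) = 81.8575 / 16.8512 = 4.85766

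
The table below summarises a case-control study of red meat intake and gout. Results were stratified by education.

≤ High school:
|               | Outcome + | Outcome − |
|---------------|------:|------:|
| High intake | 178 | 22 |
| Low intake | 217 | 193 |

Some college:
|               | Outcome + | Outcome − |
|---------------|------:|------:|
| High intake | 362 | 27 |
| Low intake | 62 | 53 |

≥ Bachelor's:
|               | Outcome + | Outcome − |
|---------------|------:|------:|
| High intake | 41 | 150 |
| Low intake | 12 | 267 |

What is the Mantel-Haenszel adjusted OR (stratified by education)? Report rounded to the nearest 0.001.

OR_MH = Σ(aᵢdᵢ/nᵢ) / Σ(bᵢcᵢ/nᵢ), where nᵢ is the stratum total.
Stratum 1 (≤ High school): n = 610; a·d/n = 178·193/610 = 56.3180; b·c/n = 22·217/610 = 7.8262
Stratum 2 (Some college): n = 504; a·d/n = 362·53/504 = 38.0675; b·c/n = 27·62/504 = 3.3214
Stratum 3 (≥ Bachelor's): n = 470; a·d/n = 41·267/470 = 23.2915; b·c/n = 150·12/470 = 3.8298
OR_MH = (56.3180 + 38.0675 + 23.2915) / (7.8262 + 3.3214 + 3.8298) = 117.6770 / 14.9774 = 7.85695

7.857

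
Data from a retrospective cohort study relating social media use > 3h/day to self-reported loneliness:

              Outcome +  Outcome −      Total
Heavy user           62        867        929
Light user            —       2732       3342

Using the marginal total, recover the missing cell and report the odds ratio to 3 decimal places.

The missing cell is in the unexposed row: 3342 − 2732 = 610.
So a = 62, b = 867, c = 610, d = 2732.
OR = (a·d)/(b·c) = (62 × 2732) / (867 × 610) = 169384 / 528870 = 0.32028

0.320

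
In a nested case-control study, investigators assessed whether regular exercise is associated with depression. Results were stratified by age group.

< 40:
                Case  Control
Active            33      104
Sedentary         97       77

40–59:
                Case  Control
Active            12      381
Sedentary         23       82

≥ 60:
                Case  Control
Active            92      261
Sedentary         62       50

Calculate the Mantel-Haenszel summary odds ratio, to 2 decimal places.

OR_MH = Σ(aᵢdᵢ/nᵢ) / Σ(bᵢcᵢ/nᵢ), where nᵢ is the stratum total.
Stratum 1 (< 40): n = 311; a·d/n = 33·77/311 = 8.1704; b·c/n = 104·97/311 = 32.4373
Stratum 2 (40–59): n = 498; a·d/n = 12·82/498 = 1.9759; b·c/n = 381·23/498 = 17.5964
Stratum 3 (≥ 60): n = 465; a·d/n = 92·50/465 = 9.8925; b·c/n = 261·62/465 = 34.8000
OR_MH = (8.1704 + 1.9759 + 9.8925) / (32.4373 + 17.5964 + 34.8000) = 20.0388 / 84.8337 = 0.23621

0.24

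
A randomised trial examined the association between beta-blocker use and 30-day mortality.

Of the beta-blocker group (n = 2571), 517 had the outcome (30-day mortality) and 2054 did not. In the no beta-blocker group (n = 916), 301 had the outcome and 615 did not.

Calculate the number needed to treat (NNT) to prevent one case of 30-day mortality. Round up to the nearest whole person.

8

Risk in treated group = 517/2571 = 0.20109; risk in control = 301/916 = 0.32860.
Absolute risk reduction = 0.32860 − 0.20109 = 0.12751
NNT = 1 / ARR = 1 / 0.12751 = 7.842 → round up → 8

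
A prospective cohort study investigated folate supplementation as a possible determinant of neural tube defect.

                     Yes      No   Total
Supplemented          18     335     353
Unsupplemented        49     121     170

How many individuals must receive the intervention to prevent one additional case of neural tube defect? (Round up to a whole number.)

Risk in treated group = 18/353 = 0.05099; risk in control = 49/170 = 0.28824.
Absolute risk reduction = 0.28824 − 0.05099 = 0.23724
NNT = 1 / ARR = 1 / 0.23724 = 4.215 → round up → 5

5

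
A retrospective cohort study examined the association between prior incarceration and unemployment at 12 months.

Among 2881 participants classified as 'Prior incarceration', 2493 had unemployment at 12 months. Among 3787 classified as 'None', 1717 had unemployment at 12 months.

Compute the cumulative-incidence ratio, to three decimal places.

1.909

From the description: a = 2493, b = 388, c = 1717, d = 2070.
Risk in exposed = 2493/2881 = 0.86532; risk in unexposed = 1717/3787 = 0.45339.
RR = 0.86532 / 0.45339 = 1.90855
The risk among the exposed is 1.91 times that among the unexposed.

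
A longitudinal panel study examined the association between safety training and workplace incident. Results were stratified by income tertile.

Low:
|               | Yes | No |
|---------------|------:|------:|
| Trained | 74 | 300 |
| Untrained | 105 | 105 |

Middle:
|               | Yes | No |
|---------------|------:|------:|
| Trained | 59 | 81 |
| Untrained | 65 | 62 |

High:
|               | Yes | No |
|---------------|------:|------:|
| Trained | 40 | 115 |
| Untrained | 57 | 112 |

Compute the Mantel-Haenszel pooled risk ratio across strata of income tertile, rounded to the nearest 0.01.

0.59

RR_MH = Σ(aᵢ·n₀ᵢ/nᵢ) / Σ(cᵢ·n₁ᵢ/nᵢ), with n₁ᵢ = aᵢ+bᵢ (exposed), n₀ᵢ = cᵢ+dᵢ (unexposed), nᵢ = n₁ᵢ+n₀ᵢ.
Stratum 1 (Low): n₁ = 374, n₀ = 210, n = 584; a·n₀/n = 74·210/584 = 26.6096; c·n₁/n = 105·374/584 = 67.2432
Stratum 2 (Middle): n₁ = 140, n₀ = 127, n = 267; a·n₀/n = 59·127/267 = 28.0637; c·n₁/n = 65·140/267 = 34.0824
Stratum 3 (High): n₁ = 155, n₀ = 169, n = 324; a·n₀/n = 40·169/324 = 20.8642; c·n₁/n = 57·155/324 = 27.2685
RR_MH = (26.6096 + 28.0637 + 20.8642) / (67.2432 + 34.0824 + 27.2685) = 75.5375 / 128.5941 = 0.58741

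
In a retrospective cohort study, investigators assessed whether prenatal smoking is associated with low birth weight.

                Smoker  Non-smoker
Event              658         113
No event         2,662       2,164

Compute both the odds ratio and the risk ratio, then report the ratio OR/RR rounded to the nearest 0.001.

1.185

Reading the table with exposure as columns: a = 658 (Smoker, case), b = 2662 (Smoker, non-case), c = 113 (Non-smoker, case), d = 2164.
OR = (658·2164)/(2662·113) = 1423912/300806 = 4.73366
Risk in exposed = 658/3320 = 0.19819; risk in unexposed = 113/2277 = 0.04963; RR = 3.99367
OR/RR = 4.73366 / 3.99367 = 1.18529
The outcome is not rare, so the OR lies further from 1 than the RR.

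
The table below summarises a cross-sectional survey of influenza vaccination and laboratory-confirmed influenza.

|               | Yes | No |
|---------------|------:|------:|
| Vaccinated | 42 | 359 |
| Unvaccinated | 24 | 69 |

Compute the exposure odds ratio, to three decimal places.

0.336

Cells: a = 42, b = 359, c = 24, d = 69.
OR = (a·d)/(b·c) = (42 × 69) / (359 × 24) = 2898 / 8616 = 0.33635
Exposure is associated with lower odds of laboratory-confirmed influenza (OR = 0.34 < 1).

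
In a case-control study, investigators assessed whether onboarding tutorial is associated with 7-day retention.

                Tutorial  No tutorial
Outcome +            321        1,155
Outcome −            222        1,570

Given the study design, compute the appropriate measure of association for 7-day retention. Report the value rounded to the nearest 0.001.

1.965

Reading the table with exposure as columns: a = 321 (Tutorial, case), b = 222 (Tutorial, non-case), c = 1155 (No tutorial, case), d = 1570.
This is a case-control study: participants were sampled on outcome status, so risks in the source population cannot be estimated directly — relative risk is not valid here. The odds ratio is the appropriate measure.
OR = (a·d)/(b·c) = (321 × 1570) / (222 × 1155) = 503970 / 256410 = 1.96548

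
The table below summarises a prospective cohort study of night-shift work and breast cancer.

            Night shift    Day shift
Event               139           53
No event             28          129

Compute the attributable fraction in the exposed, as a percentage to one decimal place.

Reading the table with exposure as columns: a = 139 (Night shift, case), b = 28 (Night shift, non-case), c = 53 (Day shift, case), d = 129.
Risk in exposed = 139/167 = 0.83234; risk in unexposed = 53/182 = 0.29121.
RR = 0.83234/0.29121 = 2.85821
AR% = (RR − 1)/RR × 100 = (2.85821 − 1)/2.85821 × 100 = 65.0130%

65.0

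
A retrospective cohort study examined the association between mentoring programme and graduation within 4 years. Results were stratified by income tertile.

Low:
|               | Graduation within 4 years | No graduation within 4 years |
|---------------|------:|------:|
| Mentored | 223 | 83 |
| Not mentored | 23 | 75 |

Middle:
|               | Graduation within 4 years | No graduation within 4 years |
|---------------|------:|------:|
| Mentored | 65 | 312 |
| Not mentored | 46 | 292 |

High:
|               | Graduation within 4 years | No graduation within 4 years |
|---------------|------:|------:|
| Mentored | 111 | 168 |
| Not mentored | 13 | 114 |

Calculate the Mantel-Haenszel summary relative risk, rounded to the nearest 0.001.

2.362

RR_MH = Σ(aᵢ·n₀ᵢ/nᵢ) / Σ(cᵢ·n₁ᵢ/nᵢ), with n₁ᵢ = aᵢ+bᵢ (exposed), n₀ᵢ = cᵢ+dᵢ (unexposed), nᵢ = n₁ᵢ+n₀ᵢ.
Stratum 1 (Low): n₁ = 306, n₀ = 98, n = 404; a·n₀/n = 223·98/404 = 54.0941; c·n₁/n = 23·306/404 = 17.4208
Stratum 2 (Middle): n₁ = 377, n₀ = 338, n = 715; a·n₀/n = 65·338/715 = 30.7273; c·n₁/n = 46·377/715 = 24.2545
Stratum 3 (High): n₁ = 279, n₀ = 127, n = 406; a·n₀/n = 111·127/406 = 34.7217; c·n₁/n = 13·279/406 = 8.9335
RR_MH = (54.0941 + 30.7273 + 34.7217) / (17.4208 + 24.2545 + 8.9335) = 119.5430 / 50.6088 = 2.36210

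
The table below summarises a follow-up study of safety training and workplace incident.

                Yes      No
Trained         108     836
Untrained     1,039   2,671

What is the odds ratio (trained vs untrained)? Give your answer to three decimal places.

Cells: a = 108, b = 836, c = 1039, d = 2671.
OR = (a·d)/(b·c) = (108 × 2671) / (836 × 1039) = 288468 / 868604 = 0.33211
Exposure is associated with lower odds of workplace incident (OR = 0.33 < 1).

0.332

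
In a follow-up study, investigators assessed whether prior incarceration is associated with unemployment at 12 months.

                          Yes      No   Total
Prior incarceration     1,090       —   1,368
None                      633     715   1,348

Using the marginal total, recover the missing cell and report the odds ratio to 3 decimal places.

The missing cell is in the exposed row: 1368 − 1090 = 278.
So a = 1090, b = 278, c = 633, d = 715.
OR = (a·d)/(b·c) = (1090 × 715) / (278 × 633) = 779350 / 175974 = 4.42878

4.429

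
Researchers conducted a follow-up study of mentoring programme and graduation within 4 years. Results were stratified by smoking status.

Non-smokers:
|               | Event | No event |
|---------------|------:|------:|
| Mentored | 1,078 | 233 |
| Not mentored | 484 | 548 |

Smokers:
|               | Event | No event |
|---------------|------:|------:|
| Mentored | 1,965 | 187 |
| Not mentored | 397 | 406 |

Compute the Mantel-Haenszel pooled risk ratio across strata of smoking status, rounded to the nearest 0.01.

1.80

RR_MH = Σ(aᵢ·n₀ᵢ/nᵢ) / Σ(cᵢ·n₁ᵢ/nᵢ), with n₁ᵢ = aᵢ+bᵢ (exposed), n₀ᵢ = cᵢ+dᵢ (unexposed), nᵢ = n₁ᵢ+n₀ᵢ.
Stratum 1 (Non-smokers): n₁ = 1311, n₀ = 1032, n = 2343; a·n₀/n = 1078·1032/2343 = 474.8169; c·n₁/n = 484·1311/2343 = 270.8169
Stratum 2 (Smokers): n₁ = 2152, n₀ = 803, n = 2955; a·n₀/n = 1965·803/2955 = 533.9746; c·n₁/n = 397·2152/2955 = 289.1181
RR_MH = (474.8169 + 533.9746) / (270.8169 + 289.1181) = 1008.7915 / 559.9350 = 1.80162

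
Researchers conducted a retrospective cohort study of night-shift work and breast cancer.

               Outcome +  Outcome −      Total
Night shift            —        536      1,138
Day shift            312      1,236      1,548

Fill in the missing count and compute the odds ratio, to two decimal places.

4.45

The missing cell is in the exposed row: 1138 − 536 = 602.
So a = 602, b = 536, c = 312, d = 1236.
OR = (a·d)/(b·c) = (602 × 1236) / (536 × 312) = 744072 / 167232 = 4.44934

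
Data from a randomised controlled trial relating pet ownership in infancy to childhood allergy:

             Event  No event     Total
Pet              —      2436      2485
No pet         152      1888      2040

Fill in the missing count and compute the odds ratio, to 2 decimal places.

The missing cell is in the exposed row: 2485 − 2436 = 49.
So a = 49, b = 2436, c = 152, d = 1888.
OR = (a·d)/(b·c) = (49 × 1888) / (2436 × 152) = 92512 / 370272 = 0.24985

0.25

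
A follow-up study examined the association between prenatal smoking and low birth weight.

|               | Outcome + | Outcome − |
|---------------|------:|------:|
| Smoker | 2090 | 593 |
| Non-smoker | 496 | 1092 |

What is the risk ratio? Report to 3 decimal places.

2.494

Cells: a = 2090, b = 593, c = 496, d = 1092.
Risk in exposed = 2090/2683 = 0.77898; risk in unexposed = 496/1588 = 0.31234.
RR = 0.77898 / 0.31234 = 2.49399
The risk among the exposed is 2.49 times that among the unexposed.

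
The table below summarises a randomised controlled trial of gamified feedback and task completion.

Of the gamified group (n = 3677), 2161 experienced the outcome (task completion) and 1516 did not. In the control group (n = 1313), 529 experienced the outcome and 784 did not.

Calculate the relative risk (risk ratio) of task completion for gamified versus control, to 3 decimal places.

1.459

From the description: a = 2161, b = 1516, c = 529, d = 784.
Risk in exposed = 2161/3677 = 0.58771; risk in unexposed = 529/1313 = 0.40289.
RR = 0.58771 / 0.40289 = 1.45871
The risk among the exposed is 1.46 times that among the unexposed.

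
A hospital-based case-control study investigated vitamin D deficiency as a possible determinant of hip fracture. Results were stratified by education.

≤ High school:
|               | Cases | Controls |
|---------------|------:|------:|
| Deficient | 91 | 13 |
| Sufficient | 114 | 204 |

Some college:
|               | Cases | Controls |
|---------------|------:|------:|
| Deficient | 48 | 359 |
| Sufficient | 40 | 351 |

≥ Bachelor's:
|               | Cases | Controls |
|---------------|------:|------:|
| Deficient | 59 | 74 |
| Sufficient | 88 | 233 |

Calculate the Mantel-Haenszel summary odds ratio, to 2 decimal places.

OR_MH = Σ(aᵢdᵢ/nᵢ) / Σ(bᵢcᵢ/nᵢ), where nᵢ is the stratum total.
Stratum 1 (≤ High school): n = 422; a·d/n = 91·204/422 = 43.9905; b·c/n = 13·114/422 = 3.5118
Stratum 2 (Some college): n = 798; a·d/n = 48·351/798 = 21.1128; b·c/n = 359·40/798 = 17.9950
Stratum 3 (≥ Bachelor's): n = 454; a·d/n = 59·233/454 = 30.2797; b·c/n = 74·88/454 = 14.3436
OR_MH = (43.9905 + 21.1128 + 30.2797) / (3.5118 + 17.9950 + 14.3436) = 95.3830 / 35.8504 = 2.66058

2.66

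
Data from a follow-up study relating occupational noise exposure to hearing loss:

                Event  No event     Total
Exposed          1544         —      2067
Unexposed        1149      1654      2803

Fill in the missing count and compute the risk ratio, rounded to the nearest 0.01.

The missing cell is in the exposed row: 2067 − 1544 = 523.
So a = 1544, b = 523, c = 1149, d = 1654.
RR = [a/(a+b)] / [c/(c+d)] = (1544/2067) / (1149/2803) = 0.74698/0.40992 = 1.82226

1.82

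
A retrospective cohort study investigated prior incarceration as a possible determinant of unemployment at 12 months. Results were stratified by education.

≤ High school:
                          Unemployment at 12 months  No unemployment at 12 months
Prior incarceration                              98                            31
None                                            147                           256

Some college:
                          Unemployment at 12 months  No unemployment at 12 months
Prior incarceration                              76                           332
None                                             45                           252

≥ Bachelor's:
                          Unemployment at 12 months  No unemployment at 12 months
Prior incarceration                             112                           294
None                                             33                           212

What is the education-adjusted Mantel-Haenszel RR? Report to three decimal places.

RR_MH = Σ(aᵢ·n₀ᵢ/nᵢ) / Σ(cᵢ·n₁ᵢ/nᵢ), with n₁ᵢ = aᵢ+bᵢ (exposed), n₀ᵢ = cᵢ+dᵢ (unexposed), nᵢ = n₁ᵢ+n₀ᵢ.
Stratum 1 (≤ High school): n₁ = 129, n₀ = 403, n = 532; a·n₀/n = 98·403/532 = 74.2368; c·n₁/n = 147·129/532 = 35.6447
Stratum 2 (Some college): n₁ = 408, n₀ = 297, n = 705; a·n₀/n = 76·297/705 = 32.0170; c·n₁/n = 45·408/705 = 26.0426
Stratum 3 (≥ Bachelor's): n₁ = 406, n₀ = 245, n = 651; a·n₀/n = 112·245/651 = 42.1505; c·n₁/n = 33·406/651 = 20.5806
RR_MH = (74.2368 + 32.0170 + 42.1505) / (35.6447 + 26.0426 + 20.5806) = 148.4044 / 82.2679 = 1.80392

1.804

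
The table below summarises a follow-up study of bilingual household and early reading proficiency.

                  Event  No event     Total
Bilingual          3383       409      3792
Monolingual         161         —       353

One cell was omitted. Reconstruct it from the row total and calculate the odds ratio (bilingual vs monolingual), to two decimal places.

The missing cell is in the unexposed row: 353 − 161 = 192.
So a = 3383, b = 409, c = 161, d = 192.
OR = (a·d)/(b·c) = (3383 × 192) / (409 × 161) = 649536 / 65849 = 9.86402

9.86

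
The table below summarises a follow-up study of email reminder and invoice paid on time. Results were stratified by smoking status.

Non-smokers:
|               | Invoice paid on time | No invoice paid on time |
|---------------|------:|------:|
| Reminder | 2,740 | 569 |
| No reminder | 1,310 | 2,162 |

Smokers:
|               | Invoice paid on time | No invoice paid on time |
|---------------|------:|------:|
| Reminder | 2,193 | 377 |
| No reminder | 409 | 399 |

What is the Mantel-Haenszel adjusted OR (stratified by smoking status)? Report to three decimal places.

OR_MH = Σ(aᵢdᵢ/nᵢ) / Σ(bᵢcᵢ/nᵢ), where nᵢ is the stratum total.
Stratum 1 (Non-smokers): n = 6781; a·d/n = 2740·2162/6781 = 873.5998; b·c/n = 569·1310/6781 = 109.9233
Stratum 2 (Smokers): n = 3378; a·d/n = 2193·399/3378 = 259.0311; b·c/n = 377·409/3378 = 45.6462
OR_MH = (873.5998 + 259.0311) / (109.9233 + 45.6462) = 1132.6308 / 155.5696 = 7.28054

7.281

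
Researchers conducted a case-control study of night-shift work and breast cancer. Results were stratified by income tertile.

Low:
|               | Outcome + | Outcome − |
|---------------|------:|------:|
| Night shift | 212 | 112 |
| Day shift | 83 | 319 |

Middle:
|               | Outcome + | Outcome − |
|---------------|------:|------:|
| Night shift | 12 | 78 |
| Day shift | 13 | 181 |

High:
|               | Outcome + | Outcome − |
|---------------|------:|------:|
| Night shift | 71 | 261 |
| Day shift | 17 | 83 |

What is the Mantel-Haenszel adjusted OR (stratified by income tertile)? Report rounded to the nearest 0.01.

4.29

OR_MH = Σ(aᵢdᵢ/nᵢ) / Σ(bᵢcᵢ/nᵢ), where nᵢ is the stratum total.
Stratum 1 (Low): n = 726; a·d/n = 212·319/726 = 93.1515; b·c/n = 112·83/726 = 12.8044
Stratum 2 (Middle): n = 284; a·d/n = 12·181/284 = 7.6479; b·c/n = 78·13/284 = 3.5704
Stratum 3 (High): n = 432; a·d/n = 71·83/432 = 13.6412; b·c/n = 261·17/432 = 10.2708
OR_MH = (93.1515 + 7.6479 + 13.6412) / (12.8044 + 3.5704 + 10.2708) = 114.4406 / 26.6457 = 4.29491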